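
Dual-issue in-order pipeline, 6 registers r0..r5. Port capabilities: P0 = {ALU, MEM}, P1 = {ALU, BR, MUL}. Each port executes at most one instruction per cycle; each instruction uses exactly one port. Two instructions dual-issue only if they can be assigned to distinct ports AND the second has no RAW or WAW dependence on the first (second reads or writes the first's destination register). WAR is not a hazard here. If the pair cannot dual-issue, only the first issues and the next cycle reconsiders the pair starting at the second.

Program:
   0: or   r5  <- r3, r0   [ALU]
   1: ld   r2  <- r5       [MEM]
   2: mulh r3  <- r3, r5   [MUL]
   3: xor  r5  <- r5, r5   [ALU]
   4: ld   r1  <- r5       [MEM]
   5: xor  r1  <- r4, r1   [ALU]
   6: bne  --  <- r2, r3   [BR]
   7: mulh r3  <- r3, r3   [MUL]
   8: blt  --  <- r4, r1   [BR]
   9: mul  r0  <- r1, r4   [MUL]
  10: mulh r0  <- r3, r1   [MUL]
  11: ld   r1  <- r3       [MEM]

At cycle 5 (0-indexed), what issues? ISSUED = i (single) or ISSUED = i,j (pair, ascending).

#0 head=0: or i0 RAW r5
#1 head=1: ld mulh i1&i2 2-wide
#2 head=3: xor i3 RAW r5
#3 head=4: ld i4 RAW+WAW r1
#4 head=5: xor bne i5&i6 2-wide
#5 head=7: mulh i7 no-port MUL/BR
#6 head=8: blt i8 no-port BR/MUL
#7 head=9: mul i9 no-port MUL/MUL
#8 head=10: mulh ld i10&i11 2-wide

ISSUED = 7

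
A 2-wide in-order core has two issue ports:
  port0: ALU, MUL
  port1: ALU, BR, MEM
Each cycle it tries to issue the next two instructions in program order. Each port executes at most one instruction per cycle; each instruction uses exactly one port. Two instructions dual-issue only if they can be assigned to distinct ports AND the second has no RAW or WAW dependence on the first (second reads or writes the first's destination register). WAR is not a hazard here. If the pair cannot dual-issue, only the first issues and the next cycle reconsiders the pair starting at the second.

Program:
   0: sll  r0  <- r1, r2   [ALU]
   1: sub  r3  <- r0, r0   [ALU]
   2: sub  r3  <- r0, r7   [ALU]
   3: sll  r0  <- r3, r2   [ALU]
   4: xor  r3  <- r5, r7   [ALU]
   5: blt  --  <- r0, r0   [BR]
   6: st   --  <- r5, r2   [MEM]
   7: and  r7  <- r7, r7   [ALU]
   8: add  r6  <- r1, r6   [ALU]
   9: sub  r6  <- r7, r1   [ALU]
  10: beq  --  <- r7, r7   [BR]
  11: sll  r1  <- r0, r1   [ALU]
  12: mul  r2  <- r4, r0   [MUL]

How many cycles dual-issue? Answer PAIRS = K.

c0: i0 sll  RAW r0
c1: i1 sub  WAW r3
c2: i2 sub  RAW r3
c3: i3/i4 sll xor  pair
c4: i5 blt  no-port BR/MEM
c5: i6/i7 st and  pair
c6: i8 add  WAW r6
c7: i9/i10 sub beq  pair
c8: i11/i12 sll mul  pair

PAIRS = 4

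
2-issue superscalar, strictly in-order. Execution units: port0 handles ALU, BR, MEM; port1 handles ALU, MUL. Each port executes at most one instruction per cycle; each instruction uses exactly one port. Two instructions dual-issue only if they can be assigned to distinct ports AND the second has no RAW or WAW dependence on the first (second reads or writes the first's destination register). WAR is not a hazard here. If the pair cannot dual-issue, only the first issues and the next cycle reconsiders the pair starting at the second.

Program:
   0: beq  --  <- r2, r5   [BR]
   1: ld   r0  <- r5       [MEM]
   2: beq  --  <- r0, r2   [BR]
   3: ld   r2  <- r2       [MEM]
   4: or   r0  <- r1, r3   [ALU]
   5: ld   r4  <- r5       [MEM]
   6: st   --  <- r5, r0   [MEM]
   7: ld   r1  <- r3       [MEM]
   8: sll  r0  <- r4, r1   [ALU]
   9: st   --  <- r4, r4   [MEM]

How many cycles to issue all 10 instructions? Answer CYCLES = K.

t=0 i0:beq.BR ; no-port BR/MEM
t=1 i1:ld.MEM ; no-port MEM/BR
t=2 i2:beq.BR ; no-port BR/MEM
t=3 i3,i4:ld.MEM or.ALU ; dual
t=4 i5:ld.MEM ; no-port MEM/MEM
t=5 i6:st.MEM ; no-port MEM/MEM
t=6 i7:ld.MEM ; RAW r1
t=7 i8,i9:sll.ALU st.MEM ; dual

CYCLES = 8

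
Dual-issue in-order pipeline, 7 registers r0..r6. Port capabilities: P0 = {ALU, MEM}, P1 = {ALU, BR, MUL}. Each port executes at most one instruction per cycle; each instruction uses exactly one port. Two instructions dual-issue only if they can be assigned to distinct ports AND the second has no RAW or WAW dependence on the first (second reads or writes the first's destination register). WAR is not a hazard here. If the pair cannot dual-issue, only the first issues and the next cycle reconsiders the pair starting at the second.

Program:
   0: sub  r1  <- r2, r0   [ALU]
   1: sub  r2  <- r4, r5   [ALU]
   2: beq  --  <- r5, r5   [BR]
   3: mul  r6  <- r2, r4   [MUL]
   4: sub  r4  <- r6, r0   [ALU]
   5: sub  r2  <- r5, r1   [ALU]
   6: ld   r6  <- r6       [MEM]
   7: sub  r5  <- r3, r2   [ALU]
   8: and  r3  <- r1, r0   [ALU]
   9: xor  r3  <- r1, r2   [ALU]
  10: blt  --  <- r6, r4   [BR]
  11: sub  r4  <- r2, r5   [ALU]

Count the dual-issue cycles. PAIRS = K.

[0] i0&i1  sub.ALU+sub.ALU  -- pair
[1] i2  beq.BR  -- no-port BR/MUL
[2] i3  mul.MUL  -- RAW r6
[3] i4&i5  sub.ALU+sub.ALU  -- pair
[4] i6&i7  ld.MEM+sub.ALU  -- pair
[5] i8  and.ALU  -- WAW r3
[6] i9&i10  xor.ALU+blt.BR  -- pair
[7] i11  sub.ALU  -- tail

PAIRS = 4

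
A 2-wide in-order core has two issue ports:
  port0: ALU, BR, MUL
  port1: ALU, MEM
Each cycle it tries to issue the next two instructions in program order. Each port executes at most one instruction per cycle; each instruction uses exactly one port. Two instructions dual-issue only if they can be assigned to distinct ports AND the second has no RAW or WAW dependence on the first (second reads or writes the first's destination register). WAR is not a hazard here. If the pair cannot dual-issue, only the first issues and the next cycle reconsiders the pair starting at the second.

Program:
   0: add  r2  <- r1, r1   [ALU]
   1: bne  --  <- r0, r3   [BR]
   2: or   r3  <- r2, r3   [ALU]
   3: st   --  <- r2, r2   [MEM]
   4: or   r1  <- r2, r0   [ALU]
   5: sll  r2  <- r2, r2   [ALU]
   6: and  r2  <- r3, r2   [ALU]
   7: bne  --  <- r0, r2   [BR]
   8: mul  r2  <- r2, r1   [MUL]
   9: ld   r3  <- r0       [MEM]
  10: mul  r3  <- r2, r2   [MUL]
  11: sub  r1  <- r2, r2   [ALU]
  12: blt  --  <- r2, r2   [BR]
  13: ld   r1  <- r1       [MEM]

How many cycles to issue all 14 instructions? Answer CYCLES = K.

0. add.ALU;bne.BR @i0/i1  | dual
1. or.ALU;st.MEM @i2/i3  | dual
2. or.ALU;sll.ALU @i4/i5  | dual
3. and.ALU @i6  | RAW r2
4. bne.BR @i7  | no-port BR/MUL
5. mul.MUL;ld.MEM @i8/i9  | dual
6. mul.MUL;sub.ALU @i10/i11  | dual
7. blt.BR;ld.MEM @i12/i13  | dual

CYCLES = 8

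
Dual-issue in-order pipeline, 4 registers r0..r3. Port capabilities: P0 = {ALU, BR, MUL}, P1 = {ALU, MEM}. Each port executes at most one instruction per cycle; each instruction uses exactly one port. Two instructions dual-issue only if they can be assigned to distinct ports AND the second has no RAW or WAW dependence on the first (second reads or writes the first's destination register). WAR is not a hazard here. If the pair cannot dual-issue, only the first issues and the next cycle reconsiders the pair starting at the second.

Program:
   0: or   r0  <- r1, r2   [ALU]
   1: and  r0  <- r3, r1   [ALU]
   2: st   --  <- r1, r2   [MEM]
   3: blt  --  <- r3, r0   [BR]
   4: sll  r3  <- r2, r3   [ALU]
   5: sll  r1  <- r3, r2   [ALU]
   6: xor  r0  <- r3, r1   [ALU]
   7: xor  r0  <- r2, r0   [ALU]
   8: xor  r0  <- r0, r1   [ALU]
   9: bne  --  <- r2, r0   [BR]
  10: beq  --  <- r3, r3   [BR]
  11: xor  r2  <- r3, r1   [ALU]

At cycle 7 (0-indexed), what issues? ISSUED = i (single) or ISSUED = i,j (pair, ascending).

ISSUED = 9

#0 head=0: or i0 WAW r0
#1 head=1: and/st i1,i2 2-wide
#2 head=3: blt/sll i3,i4 2-wide
#3 head=5: sll i5 RAW r1
#4 head=6: xor i6 RAW+WAW r0
#5 head=7: xor i7 RAW+WAW r0
#6 head=8: xor i8 RAW r0
#7 head=9: bne i9 no-port BR/BR
#8 head=10: beq/xor i10,i11 2-wide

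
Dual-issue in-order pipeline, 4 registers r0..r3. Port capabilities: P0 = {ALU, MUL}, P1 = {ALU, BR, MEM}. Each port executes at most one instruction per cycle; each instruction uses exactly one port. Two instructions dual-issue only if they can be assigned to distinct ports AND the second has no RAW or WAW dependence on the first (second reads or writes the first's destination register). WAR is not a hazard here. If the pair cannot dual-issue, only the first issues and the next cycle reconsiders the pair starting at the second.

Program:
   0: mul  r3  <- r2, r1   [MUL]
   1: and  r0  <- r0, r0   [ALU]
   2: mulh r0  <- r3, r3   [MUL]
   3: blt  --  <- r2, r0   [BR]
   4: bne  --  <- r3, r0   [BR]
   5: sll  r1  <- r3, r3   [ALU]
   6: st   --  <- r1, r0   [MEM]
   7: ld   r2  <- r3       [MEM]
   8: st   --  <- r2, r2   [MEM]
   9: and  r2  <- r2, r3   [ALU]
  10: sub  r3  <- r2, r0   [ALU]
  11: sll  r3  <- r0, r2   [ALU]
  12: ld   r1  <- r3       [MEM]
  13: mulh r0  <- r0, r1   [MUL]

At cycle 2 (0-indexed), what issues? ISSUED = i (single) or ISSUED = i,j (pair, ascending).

ISSUED = 3

[0] i0&i1  mul.MUL and.ALU  -- pair
[1] i2  mulh.MUL  -- RAW r0
[2] i3  blt.BR  -- no-port BR/BR
[3] i4&i5  bne.BR sll.ALU  -- pair
[4] i6  st.MEM  -- no-port MEM/MEM
[5] i7  ld.MEM  -- no-port MEM/MEM
[6] i8&i9  st.MEM and.ALU  -- pair
[7] i10  sub.ALU  -- WAW r3
[8] i11  sll.ALU  -- RAW r3
[9] i12  ld.MEM  -- RAW r1
[10] i13  mulh.MUL  -- tail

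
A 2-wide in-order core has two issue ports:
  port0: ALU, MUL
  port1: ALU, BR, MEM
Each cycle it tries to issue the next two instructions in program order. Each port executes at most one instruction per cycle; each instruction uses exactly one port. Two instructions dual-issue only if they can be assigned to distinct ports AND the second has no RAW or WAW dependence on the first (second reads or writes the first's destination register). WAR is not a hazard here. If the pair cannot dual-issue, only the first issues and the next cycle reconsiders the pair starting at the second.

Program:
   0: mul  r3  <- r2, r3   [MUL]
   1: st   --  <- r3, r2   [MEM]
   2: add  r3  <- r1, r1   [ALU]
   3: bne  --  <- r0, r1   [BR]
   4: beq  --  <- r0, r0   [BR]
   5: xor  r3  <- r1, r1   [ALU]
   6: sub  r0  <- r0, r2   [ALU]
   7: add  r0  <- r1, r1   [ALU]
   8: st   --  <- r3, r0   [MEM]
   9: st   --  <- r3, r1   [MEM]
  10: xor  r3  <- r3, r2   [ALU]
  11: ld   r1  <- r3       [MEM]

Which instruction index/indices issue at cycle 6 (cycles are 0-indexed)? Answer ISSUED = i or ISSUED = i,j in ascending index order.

[0] i0  mul.MUL  -- RAW r3
[1] i1+i2  st.MEM+add.ALU  -- pair
[2] i3  bne.BR  -- no-port BR/BR
[3] i4+i5  beq.BR+xor.ALU  -- pair
[4] i6  sub.ALU  -- WAW r0
[5] i7  add.ALU  -- RAW r0
[6] i8  st.MEM  -- no-port MEM/MEM
[7] i9+i10  st.MEM+xor.ALU  -- pair
[8] i11  ld.MEM  -- tail

ISSUED = 8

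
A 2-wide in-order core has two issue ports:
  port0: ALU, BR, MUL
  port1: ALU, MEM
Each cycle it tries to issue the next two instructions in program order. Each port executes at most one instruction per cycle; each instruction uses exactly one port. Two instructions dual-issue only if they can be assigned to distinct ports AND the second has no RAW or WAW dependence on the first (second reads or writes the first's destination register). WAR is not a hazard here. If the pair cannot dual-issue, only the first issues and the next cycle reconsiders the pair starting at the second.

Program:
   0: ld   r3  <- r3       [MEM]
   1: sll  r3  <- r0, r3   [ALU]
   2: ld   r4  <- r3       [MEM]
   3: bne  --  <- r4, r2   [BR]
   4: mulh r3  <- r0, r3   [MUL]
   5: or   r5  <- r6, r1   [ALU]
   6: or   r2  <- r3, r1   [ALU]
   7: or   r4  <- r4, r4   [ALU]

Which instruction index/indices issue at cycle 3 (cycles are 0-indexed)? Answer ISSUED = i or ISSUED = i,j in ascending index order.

0. ld.MEM @i0  | RAW+WAW r3
1. sll.ALU @i1  | RAW r3
2. ld.MEM @i2  | RAW r4
3. bne.BR @i3  | no-port BR/MUL
4. mulh.MUL+or.ALU @i4+i5  | 2-wide
5. or.ALU+or.ALU @i6+i7  | 2-wide

ISSUED = 3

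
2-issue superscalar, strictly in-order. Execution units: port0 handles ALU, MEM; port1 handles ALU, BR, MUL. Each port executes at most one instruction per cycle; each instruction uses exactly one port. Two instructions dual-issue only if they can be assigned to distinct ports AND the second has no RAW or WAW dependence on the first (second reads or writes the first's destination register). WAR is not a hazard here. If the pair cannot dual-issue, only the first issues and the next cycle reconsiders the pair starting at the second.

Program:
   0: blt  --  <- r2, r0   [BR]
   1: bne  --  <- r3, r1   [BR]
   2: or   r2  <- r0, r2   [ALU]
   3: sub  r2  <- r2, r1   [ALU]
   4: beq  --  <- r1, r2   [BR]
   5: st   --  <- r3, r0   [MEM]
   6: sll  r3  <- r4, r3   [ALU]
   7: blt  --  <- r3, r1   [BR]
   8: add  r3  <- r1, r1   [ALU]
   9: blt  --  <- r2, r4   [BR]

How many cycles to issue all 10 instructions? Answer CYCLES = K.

CYCLES = 7

c0: i0 blt  no-port BR/BR
c1: i1/i2 bne or  2-wide
c2: i3 sub  RAW r2
c3: i4/i5 beq st  2-wide
c4: i6 sll  RAW r3
c5: i7/i8 blt add  2-wide
c6: i9 blt  tail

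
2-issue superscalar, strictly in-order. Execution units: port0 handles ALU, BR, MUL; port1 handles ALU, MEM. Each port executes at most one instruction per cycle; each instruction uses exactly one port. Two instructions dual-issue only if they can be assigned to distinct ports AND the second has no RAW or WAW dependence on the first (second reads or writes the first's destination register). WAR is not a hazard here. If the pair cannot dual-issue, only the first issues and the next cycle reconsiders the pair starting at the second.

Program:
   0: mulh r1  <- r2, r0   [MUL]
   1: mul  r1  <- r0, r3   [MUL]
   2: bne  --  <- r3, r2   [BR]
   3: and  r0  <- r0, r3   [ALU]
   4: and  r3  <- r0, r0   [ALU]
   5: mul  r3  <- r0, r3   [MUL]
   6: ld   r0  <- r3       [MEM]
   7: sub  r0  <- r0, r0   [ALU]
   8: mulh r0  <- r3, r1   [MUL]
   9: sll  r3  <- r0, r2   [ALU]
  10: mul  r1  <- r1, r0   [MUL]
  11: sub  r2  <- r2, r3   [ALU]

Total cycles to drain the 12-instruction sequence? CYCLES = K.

CYCLES = 10

#0 head=0: mulh.MUL i0 no-port MUL/MUL
#1 head=1: mul.MUL i1 no-port MUL/BR
#2 head=2: bne.BR;and.ALU i2,i3 2-wide
#3 head=4: and.ALU i4 RAW+WAW r3
#4 head=5: mul.MUL i5 RAW r3
#5 head=6: ld.MEM i6 RAW+WAW r0
#6 head=7: sub.ALU i7 WAW r0
#7 head=8: mulh.MUL i8 RAW r0
#8 head=9: sll.ALU;mul.MUL i9,i10 2-wide
#9 head=11: sub.ALU i11 tail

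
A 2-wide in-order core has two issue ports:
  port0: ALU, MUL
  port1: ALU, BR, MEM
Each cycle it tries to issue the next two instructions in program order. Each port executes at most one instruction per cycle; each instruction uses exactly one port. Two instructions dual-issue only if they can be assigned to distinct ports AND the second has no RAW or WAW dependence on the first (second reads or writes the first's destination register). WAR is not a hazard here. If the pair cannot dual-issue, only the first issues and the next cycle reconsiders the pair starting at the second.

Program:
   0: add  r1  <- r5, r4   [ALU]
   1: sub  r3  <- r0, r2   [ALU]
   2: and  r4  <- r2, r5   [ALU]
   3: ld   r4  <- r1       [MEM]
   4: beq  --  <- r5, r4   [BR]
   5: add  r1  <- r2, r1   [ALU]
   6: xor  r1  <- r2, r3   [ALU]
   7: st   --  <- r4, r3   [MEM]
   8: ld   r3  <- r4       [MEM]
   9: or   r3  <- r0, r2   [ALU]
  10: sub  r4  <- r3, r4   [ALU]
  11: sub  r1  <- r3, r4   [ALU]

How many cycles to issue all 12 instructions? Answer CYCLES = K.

CYCLES = 9

#0 head=0: add.ALU+sub.ALU i0,i1 dual
#1 head=2: and.ALU i2 WAW r4
#2 head=3: ld.MEM i3 no-port MEM/BR
#3 head=4: beq.BR+add.ALU i4,i5 dual
#4 head=6: xor.ALU+st.MEM i6,i7 dual
#5 head=8: ld.MEM i8 WAW r3
#6 head=9: or.ALU i9 RAW r3
#7 head=10: sub.ALU i10 RAW r4
#8 head=11: sub.ALU i11 tail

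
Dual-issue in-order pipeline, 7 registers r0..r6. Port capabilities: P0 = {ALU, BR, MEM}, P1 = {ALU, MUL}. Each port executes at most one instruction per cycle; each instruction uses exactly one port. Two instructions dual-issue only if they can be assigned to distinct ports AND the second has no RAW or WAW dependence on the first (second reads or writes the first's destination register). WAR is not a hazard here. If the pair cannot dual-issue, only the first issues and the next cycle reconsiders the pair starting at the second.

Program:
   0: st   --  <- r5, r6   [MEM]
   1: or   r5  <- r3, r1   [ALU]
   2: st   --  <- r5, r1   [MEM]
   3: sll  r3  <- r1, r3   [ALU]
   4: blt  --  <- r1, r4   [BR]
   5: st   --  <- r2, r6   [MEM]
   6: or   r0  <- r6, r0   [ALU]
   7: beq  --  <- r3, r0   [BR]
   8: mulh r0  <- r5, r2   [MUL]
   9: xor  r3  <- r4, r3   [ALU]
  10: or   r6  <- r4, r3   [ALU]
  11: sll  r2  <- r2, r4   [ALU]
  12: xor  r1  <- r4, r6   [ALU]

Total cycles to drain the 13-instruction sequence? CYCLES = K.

CYCLES = 8

#0 head=0: st+or i0+i1 2-wide
#1 head=2: st+sll i2+i3 2-wide
#2 head=4: blt i4 no-port BR/MEM
#3 head=5: st+or i5+i6 2-wide
#4 head=7: beq+mulh i7+i8 2-wide
#5 head=9: xor i9 RAW r3
#6 head=10: or+sll i10+i11 2-wide
#7 head=12: xor i12 tail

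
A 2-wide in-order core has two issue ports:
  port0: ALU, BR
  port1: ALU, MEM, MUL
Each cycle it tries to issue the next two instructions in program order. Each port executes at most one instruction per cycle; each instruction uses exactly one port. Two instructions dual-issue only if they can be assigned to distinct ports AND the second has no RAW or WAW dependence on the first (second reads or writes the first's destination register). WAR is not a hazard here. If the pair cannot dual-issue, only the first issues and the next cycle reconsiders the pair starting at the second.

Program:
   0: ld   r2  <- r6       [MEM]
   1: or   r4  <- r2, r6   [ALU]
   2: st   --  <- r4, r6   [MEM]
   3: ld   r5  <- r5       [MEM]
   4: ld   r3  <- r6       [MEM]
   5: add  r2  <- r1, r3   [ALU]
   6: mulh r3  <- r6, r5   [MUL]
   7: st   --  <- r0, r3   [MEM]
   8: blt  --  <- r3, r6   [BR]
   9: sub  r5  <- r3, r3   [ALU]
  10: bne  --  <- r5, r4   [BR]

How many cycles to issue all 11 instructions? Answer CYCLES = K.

#0 head=0: ld.MEM i0 RAW r2
#1 head=1: or.ALU i1 RAW r4
#2 head=2: st.MEM i2 no-port MEM/MEM
#3 head=3: ld.MEM i3 no-port MEM/MEM
#4 head=4: ld.MEM i4 RAW r3
#5 head=5: add.ALU;mulh.MUL i5,i6 dual
#6 head=7: st.MEM;blt.BR i7,i8 dual
#7 head=9: sub.ALU i9 RAW r5
#8 head=10: bne.BR i10 tail

CYCLES = 9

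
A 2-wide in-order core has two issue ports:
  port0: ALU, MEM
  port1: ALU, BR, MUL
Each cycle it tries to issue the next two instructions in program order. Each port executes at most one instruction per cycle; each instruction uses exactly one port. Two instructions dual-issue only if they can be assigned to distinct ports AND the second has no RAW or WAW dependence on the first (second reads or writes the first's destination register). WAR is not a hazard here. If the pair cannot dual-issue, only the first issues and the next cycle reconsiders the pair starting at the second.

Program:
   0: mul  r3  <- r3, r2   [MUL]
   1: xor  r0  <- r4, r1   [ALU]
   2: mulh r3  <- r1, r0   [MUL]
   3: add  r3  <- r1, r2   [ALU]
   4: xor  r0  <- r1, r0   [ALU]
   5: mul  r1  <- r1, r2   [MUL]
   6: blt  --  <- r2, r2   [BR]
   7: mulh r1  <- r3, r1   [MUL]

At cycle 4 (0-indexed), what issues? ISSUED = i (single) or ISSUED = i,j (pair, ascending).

ISSUED = 6

#0 head=0: mul;xor i0,i1 dual
#1 head=2: mulh i2 WAW r3
#2 head=3: add;xor i3,i4 dual
#3 head=5: mul i5 no-port MUL/BR
#4 head=6: blt i6 no-port BR/MUL
#5 head=7: mulh i7 tail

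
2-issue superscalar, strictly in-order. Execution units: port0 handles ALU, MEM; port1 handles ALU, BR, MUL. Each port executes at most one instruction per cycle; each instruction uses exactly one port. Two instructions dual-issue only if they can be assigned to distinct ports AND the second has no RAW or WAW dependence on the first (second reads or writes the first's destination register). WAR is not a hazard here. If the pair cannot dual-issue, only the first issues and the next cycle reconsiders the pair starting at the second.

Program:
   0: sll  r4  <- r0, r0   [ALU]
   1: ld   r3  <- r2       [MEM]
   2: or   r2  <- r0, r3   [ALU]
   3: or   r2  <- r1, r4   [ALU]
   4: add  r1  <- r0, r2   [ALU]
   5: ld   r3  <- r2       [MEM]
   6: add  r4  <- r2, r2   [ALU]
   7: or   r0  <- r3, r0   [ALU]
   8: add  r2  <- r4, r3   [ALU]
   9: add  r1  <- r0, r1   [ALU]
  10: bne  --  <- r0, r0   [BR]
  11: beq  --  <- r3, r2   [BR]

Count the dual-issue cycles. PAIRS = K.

#0 head=0: sll.ALU/ld.MEM i0/i1 2-wide
#1 head=2: or.ALU i2 WAW r2
#2 head=3: or.ALU i3 RAW r2
#3 head=4: add.ALU/ld.MEM i4/i5 2-wide
#4 head=6: add.ALU/or.ALU i6/i7 2-wide
#5 head=8: add.ALU/add.ALU i8/i9 2-wide
#6 head=10: bne.BR i10 no-port BR/BR
#7 head=11: beq.BR i11 tail

PAIRS = 4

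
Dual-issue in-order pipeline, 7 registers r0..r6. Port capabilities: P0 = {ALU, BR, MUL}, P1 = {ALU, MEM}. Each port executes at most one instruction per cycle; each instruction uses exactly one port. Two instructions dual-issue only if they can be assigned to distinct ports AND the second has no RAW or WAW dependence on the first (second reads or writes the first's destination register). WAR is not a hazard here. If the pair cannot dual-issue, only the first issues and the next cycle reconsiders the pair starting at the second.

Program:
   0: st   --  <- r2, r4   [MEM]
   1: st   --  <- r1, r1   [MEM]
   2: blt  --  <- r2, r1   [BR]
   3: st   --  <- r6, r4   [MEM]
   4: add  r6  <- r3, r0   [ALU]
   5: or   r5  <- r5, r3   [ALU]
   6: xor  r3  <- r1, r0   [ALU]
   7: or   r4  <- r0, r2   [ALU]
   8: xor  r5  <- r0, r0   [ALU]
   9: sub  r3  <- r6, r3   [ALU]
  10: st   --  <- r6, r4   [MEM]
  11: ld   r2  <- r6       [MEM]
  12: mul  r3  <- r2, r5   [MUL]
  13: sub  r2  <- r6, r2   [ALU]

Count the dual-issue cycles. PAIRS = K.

PAIRS = 6

t=0 i0:st.MEM ; no-port MEM/MEM
t=1 i1,i2:st.MEM/blt.BR ; pair
t=2 i3,i4:st.MEM/add.ALU ; pair
t=3 i5,i6:or.ALU/xor.ALU ; pair
t=4 i7,i8:or.ALU/xor.ALU ; pair
t=5 i9,i10:sub.ALU/st.MEM ; pair
t=6 i11:ld.MEM ; RAW r2
t=7 i12,i13:mul.MUL/sub.ALU ; pair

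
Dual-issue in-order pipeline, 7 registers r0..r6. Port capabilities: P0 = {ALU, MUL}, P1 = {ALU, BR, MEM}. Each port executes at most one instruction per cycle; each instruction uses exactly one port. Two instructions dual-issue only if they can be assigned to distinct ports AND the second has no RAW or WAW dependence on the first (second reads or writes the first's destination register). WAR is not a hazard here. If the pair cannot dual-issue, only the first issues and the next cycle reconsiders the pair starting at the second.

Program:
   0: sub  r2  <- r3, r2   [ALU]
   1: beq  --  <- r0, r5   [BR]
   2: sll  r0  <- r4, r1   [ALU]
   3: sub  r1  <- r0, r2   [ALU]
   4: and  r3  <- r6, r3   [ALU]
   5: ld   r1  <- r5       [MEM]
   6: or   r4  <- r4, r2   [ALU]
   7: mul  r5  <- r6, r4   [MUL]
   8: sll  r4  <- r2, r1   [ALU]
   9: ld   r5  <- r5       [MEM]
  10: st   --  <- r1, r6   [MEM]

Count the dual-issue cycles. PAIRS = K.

c0: i0/i1 sub.ALU/beq.BR  dual
c1: i2 sll.ALU  RAW r0
c2: i3/i4 sub.ALU/and.ALU  dual
c3: i5/i6 ld.MEM/or.ALU  dual
c4: i7/i8 mul.MUL/sll.ALU  dual
c5: i9 ld.MEM  no-port MEM/MEM
c6: i10 st.MEM  tail

PAIRS = 4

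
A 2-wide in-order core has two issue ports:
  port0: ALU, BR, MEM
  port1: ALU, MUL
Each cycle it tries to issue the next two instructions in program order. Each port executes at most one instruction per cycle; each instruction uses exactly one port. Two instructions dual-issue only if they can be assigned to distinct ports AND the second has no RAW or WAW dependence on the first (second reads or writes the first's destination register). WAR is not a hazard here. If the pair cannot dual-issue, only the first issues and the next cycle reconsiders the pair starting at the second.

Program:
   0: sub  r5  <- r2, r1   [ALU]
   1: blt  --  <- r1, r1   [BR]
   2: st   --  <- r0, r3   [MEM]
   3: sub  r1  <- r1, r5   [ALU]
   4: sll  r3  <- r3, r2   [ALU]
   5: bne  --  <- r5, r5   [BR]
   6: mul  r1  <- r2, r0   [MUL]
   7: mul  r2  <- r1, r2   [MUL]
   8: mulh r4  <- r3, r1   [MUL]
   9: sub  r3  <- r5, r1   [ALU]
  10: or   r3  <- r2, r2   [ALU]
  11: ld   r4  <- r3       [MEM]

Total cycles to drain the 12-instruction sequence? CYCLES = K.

CYCLES = 8

c0: i0,i1 sub;blt  dual
c1: i2,i3 st;sub  dual
c2: i4,i5 sll;bne  dual
c3: i6 mul  no-port MUL/MUL
c4: i7 mul  no-port MUL/MUL
c5: i8,i9 mulh;sub  dual
c6: i10 or  RAW r3
c7: i11 ld  tail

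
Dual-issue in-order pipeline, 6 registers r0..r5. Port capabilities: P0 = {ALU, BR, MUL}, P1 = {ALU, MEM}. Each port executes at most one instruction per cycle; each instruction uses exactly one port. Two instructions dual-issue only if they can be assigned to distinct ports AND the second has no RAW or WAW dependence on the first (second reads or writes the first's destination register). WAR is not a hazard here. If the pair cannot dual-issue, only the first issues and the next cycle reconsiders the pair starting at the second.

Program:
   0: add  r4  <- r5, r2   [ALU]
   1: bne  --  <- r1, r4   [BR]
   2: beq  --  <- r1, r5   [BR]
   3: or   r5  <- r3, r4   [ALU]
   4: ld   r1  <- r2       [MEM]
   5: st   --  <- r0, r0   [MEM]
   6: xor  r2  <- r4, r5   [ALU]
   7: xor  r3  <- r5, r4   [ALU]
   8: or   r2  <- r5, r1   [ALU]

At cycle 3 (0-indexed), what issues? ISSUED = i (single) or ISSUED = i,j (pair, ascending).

  cy0 -> i0 (add.ALU) RAW r4
  cy1 -> i1 (bne.BR) no-port BR/BR
  cy2 -> i2+i3 (beq.BR+or.ALU) pair
  cy3 -> i4 (ld.MEM) no-port MEM/MEM
  cy4 -> i5+i6 (st.MEM+xor.ALU) pair
  cy5 -> i7+i8 (xor.ALU+or.ALU) pair

ISSUED = 4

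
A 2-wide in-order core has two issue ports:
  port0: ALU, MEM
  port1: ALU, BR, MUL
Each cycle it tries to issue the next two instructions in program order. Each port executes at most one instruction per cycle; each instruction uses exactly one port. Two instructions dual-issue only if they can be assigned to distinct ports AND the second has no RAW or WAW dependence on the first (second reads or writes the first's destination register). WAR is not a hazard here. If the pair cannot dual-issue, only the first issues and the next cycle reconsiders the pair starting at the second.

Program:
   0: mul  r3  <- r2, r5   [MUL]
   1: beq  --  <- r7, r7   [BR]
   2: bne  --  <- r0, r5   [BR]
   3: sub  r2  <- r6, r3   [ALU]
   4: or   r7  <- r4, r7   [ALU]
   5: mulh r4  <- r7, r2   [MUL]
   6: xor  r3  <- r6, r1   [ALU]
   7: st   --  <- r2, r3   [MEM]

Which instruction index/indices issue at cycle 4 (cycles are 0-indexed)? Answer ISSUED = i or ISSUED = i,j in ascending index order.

ISSUED = 5,6

0. mul @i0  | no-port MUL/BR
1. beq @i1  | no-port BR/BR
2. bne/sub @i2,i3  | dual
3. or @i4  | RAW r7
4. mulh/xor @i5,i6  | dual
5. st @i7  | tail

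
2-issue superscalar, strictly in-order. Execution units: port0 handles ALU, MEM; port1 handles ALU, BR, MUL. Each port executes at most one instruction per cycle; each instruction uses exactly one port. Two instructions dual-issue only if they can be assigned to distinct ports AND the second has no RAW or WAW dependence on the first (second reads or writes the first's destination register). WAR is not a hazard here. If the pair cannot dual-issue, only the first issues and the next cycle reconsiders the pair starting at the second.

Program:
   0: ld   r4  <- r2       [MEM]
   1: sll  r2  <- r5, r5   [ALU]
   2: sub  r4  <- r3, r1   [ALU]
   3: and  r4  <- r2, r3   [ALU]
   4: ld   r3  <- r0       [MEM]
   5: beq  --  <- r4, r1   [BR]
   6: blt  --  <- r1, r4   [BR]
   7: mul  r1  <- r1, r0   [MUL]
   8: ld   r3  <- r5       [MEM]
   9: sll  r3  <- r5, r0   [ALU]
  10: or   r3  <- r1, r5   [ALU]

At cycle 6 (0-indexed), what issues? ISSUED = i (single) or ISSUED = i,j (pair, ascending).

0. ld.MEM/sll.ALU @i0/i1  | dual
1. sub.ALU @i2  | WAW r4
2. and.ALU/ld.MEM @i3/i4  | dual
3. beq.BR @i5  | no-port BR/BR
4. blt.BR @i6  | no-port BR/MUL
5. mul.MUL/ld.MEM @i7/i8  | dual
6. sll.ALU @i9  | WAW r3
7. or.ALU @i10  | tail

ISSUED = 9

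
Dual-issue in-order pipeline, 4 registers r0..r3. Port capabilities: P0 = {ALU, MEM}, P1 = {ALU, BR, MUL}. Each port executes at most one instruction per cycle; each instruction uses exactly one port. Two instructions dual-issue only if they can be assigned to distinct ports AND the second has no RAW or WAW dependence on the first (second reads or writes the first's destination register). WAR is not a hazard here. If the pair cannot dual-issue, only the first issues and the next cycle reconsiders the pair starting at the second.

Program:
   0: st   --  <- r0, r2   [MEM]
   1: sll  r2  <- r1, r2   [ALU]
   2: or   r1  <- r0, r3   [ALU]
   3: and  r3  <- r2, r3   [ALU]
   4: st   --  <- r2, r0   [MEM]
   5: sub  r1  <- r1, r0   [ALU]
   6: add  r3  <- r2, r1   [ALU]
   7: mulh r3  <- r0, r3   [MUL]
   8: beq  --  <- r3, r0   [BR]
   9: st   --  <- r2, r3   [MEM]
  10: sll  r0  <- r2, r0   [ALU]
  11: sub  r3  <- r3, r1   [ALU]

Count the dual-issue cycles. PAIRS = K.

PAIRS = 5

[0] i0/i1  st;sll  -- 2-wide
[1] i2/i3  or;and  -- 2-wide
[2] i4/i5  st;sub  -- 2-wide
[3] i6  add  -- RAW+WAW r3
[4] i7  mulh  -- no-port MUL/BR
[5] i8/i9  beq;st  -- 2-wide
[6] i10/i11  sll;sub  -- 2-wide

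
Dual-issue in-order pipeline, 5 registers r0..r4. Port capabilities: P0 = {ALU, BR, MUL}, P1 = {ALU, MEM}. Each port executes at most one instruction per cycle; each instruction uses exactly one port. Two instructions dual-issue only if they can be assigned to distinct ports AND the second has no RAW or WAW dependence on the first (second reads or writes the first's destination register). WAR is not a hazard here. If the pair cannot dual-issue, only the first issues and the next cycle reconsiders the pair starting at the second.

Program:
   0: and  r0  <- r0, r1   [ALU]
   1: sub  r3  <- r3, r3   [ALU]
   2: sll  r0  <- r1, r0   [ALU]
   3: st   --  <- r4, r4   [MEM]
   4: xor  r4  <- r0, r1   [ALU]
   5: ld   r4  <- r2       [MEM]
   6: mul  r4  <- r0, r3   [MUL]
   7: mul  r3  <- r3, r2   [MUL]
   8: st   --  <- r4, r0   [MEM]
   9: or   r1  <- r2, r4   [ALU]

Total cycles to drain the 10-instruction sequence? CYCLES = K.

CYCLES = 7

t=0 i0/i1:and.ALU sub.ALU ; dual
t=1 i2/i3:sll.ALU st.MEM ; dual
t=2 i4:xor.ALU ; WAW r4
t=3 i5:ld.MEM ; WAW r4
t=4 i6:mul.MUL ; no-port MUL/MUL
t=5 i7/i8:mul.MUL st.MEM ; dual
t=6 i9:or.ALU ; tail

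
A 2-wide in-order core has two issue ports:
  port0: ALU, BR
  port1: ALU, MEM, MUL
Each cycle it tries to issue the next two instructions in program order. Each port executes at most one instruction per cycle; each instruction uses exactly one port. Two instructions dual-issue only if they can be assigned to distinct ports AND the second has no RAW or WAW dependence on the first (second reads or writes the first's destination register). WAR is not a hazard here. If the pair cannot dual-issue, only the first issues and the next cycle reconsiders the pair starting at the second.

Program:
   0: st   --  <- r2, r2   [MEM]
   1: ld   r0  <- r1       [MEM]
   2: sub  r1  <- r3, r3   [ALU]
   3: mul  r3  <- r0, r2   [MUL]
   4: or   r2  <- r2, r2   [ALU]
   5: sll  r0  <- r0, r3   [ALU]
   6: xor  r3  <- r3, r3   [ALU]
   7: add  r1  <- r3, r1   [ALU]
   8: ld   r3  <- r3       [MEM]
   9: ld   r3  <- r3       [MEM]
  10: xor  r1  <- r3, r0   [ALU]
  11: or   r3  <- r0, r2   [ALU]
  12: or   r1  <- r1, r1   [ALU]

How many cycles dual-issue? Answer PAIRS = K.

PAIRS = 5

t=0 i0:st ; no-port MEM/MEM
t=1 i1/i2:ld/sub ; 2-wide
t=2 i3/i4:mul/or ; 2-wide
t=3 i5/i6:sll/xor ; 2-wide
t=4 i7/i8:add/ld ; 2-wide
t=5 i9:ld ; RAW r3
t=6 i10/i11:xor/or ; 2-wide
t=7 i12:or ; tail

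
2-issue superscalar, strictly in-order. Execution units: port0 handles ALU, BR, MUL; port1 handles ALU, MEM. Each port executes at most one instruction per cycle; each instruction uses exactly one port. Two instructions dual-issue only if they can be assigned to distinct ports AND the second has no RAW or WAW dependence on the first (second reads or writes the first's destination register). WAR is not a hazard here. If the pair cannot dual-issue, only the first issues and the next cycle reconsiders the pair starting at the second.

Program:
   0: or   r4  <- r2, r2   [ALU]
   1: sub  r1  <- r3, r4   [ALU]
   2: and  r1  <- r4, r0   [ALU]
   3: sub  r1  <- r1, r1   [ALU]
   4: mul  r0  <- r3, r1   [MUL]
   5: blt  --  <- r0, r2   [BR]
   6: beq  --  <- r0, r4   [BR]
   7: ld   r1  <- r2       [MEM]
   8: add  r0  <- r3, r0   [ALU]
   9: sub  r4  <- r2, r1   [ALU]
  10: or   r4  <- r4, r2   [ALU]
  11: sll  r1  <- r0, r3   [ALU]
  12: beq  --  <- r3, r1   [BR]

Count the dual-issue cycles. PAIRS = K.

t=0 i0:or.ALU ; RAW r4
t=1 i1:sub.ALU ; WAW r1
t=2 i2:and.ALU ; RAW+WAW r1
t=3 i3:sub.ALU ; RAW r1
t=4 i4:mul.MUL ; no-port MUL/BR
t=5 i5:blt.BR ; no-port BR/BR
t=6 i6+i7:beq.BR/ld.MEM ; pair
t=7 i8+i9:add.ALU/sub.ALU ; pair
t=8 i10+i11:or.ALU/sll.ALU ; pair
t=9 i12:beq.BR ; tail

PAIRS = 3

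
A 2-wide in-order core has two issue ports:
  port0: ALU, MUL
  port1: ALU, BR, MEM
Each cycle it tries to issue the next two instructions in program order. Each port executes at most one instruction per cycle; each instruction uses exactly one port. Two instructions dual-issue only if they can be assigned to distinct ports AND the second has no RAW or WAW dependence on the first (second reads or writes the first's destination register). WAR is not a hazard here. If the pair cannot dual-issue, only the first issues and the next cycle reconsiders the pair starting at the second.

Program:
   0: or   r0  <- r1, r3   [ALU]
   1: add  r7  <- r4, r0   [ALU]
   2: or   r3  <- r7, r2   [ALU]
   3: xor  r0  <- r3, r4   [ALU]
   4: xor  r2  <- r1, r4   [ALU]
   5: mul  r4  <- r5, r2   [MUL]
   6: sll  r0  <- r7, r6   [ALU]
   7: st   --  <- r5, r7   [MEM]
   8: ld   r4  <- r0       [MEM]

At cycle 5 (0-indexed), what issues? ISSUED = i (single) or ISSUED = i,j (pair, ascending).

c0: i0 or.ALU  RAW r0
c1: i1 add.ALU  RAW r7
c2: i2 or.ALU  RAW r3
c3: i3&i4 xor.ALU+xor.ALU  2-wide
c4: i5&i6 mul.MUL+sll.ALU  2-wide
c5: i7 st.MEM  no-port MEM/MEM
c6: i8 ld.MEM  tail

ISSUED = 7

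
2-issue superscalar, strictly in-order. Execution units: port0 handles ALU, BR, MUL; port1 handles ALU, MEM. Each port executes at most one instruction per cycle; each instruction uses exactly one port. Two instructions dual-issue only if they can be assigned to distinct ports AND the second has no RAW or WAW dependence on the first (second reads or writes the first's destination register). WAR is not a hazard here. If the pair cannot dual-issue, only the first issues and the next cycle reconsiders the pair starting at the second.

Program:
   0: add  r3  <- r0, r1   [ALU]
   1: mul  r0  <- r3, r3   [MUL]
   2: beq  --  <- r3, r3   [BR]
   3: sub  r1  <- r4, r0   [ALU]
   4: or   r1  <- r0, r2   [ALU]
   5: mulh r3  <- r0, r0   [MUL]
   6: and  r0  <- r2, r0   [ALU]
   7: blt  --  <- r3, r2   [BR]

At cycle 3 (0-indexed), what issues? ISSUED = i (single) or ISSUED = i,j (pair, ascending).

ISSUED = 4,5

t=0 i0:add.ALU ; RAW r3
t=1 i1:mul.MUL ; no-port MUL/BR
t=2 i2,i3:beq.BR sub.ALU ; pair
t=3 i4,i5:or.ALU mulh.MUL ; pair
t=4 i6,i7:and.ALU blt.BR ; pair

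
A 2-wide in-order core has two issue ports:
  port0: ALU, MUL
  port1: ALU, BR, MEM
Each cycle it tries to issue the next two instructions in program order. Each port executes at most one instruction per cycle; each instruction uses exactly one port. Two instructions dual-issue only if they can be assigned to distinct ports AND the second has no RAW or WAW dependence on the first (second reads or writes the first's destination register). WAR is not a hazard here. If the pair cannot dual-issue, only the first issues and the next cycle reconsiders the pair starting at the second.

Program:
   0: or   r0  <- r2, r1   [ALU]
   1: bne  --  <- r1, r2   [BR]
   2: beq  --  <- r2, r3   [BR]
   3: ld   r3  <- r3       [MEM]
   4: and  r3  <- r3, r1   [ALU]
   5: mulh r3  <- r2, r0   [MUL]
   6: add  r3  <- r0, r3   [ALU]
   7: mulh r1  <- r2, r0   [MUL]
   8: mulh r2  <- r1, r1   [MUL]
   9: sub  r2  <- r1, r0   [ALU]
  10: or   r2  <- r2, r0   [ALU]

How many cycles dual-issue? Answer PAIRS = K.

  cy0 -> i0+i1 (or;bne) 2-wide
  cy1 -> i2 (beq) no-port BR/MEM
  cy2 -> i3 (ld) RAW+WAW r3
  cy3 -> i4 (and) WAW r3
  cy4 -> i5 (mulh) RAW+WAW r3
  cy5 -> i6+i7 (add;mulh) 2-wide
  cy6 -> i8 (mulh) WAW r2
  cy7 -> i9 (sub) RAW+WAW r2
  cy8 -> i10 (or) tail

PAIRS = 2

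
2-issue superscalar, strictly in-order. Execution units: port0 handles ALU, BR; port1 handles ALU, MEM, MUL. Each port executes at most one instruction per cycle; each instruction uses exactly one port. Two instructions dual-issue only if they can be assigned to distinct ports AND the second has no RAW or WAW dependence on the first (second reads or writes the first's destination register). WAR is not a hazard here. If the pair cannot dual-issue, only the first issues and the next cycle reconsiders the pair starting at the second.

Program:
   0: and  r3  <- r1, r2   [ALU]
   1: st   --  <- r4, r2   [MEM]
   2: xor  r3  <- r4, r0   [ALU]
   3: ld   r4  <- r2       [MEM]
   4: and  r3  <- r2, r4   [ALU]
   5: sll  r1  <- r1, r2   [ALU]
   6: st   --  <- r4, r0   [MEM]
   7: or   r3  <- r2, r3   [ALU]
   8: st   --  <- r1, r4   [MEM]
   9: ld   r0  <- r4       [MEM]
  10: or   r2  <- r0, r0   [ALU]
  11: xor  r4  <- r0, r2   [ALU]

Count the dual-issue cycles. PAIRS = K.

#0 head=0: and/st i0,i1 2-wide
#1 head=2: xor/ld i2,i3 2-wide
#2 head=4: and/sll i4,i5 2-wide
#3 head=6: st/or i6,i7 2-wide
#4 head=8: st i8 no-port MEM/MEM
#5 head=9: ld i9 RAW r0
#6 head=10: or i10 RAW r2
#7 head=11: xor i11 tail

PAIRS = 4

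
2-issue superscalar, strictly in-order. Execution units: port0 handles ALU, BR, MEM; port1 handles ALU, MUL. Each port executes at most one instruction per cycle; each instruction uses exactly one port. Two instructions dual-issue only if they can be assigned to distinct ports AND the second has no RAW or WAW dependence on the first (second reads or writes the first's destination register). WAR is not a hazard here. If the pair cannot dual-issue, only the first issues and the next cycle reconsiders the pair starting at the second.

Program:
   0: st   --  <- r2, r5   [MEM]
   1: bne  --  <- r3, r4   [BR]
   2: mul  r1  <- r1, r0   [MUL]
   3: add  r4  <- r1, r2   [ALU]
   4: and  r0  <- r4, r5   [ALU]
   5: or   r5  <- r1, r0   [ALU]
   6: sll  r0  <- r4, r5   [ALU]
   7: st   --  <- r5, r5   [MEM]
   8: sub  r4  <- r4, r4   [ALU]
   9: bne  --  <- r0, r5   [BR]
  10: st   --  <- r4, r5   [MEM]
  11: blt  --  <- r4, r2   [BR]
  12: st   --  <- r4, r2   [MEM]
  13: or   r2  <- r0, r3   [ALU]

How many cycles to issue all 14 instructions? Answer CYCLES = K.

CYCLES = 10

0. st.MEM @i0  | no-port MEM/BR
1. bne.BR mul.MUL @i1,i2  | 2-wide
2. add.ALU @i3  | RAW r4
3. and.ALU @i4  | RAW r0
4. or.ALU @i5  | RAW r5
5. sll.ALU st.MEM @i6,i7  | 2-wide
6. sub.ALU bne.BR @i8,i9  | 2-wide
7. st.MEM @i10  | no-port MEM/BR
8. blt.BR @i11  | no-port BR/MEM
9. st.MEM or.ALU @i12,i13  | 2-wide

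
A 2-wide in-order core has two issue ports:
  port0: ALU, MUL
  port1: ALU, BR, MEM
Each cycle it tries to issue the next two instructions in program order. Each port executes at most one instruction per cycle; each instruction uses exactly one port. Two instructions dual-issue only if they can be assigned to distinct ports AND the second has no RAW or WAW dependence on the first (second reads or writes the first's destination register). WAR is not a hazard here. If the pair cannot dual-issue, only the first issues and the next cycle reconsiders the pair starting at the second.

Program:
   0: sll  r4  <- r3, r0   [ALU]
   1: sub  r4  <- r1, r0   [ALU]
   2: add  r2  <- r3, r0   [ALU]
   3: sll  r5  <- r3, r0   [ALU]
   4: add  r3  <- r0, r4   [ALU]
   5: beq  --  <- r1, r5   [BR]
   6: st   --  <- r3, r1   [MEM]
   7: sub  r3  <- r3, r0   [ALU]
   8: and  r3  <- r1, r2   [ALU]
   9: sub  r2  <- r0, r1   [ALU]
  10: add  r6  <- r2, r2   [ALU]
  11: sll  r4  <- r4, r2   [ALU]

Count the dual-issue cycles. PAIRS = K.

[0] i0  sll.ALU  -- WAW r4
[1] i1/i2  sub.ALU;add.ALU  -- dual
[2] i3/i4  sll.ALU;add.ALU  -- dual
[3] i5  beq.BR  -- no-port BR/MEM
[4] i6/i7  st.MEM;sub.ALU  -- dual
[5] i8/i9  and.ALU;sub.ALU  -- dual
[6] i10/i11  add.ALU;sll.ALU  -- dual

PAIRS = 5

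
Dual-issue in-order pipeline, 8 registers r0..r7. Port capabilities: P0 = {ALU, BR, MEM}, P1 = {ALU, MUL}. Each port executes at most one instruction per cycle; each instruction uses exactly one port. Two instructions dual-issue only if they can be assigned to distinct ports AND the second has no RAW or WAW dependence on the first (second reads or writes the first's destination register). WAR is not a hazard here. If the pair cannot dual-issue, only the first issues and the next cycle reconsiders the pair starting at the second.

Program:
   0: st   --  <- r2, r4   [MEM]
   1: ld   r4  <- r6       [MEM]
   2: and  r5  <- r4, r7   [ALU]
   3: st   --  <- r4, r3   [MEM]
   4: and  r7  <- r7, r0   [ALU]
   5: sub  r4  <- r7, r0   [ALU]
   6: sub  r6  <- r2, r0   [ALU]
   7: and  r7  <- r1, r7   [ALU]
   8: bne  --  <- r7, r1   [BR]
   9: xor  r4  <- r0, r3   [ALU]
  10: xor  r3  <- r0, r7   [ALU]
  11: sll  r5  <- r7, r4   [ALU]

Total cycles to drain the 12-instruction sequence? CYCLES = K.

#0 head=0: st i0 no-port MEM/MEM
#1 head=1: ld i1 RAW r4
#2 head=2: and+st i2/i3 dual
#3 head=4: and i4 RAW r7
#4 head=5: sub+sub i5/i6 dual
#5 head=7: and i7 RAW r7
#6 head=8: bne+xor i8/i9 dual
#7 head=10: xor+sll i10/i11 dual

CYCLES = 8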